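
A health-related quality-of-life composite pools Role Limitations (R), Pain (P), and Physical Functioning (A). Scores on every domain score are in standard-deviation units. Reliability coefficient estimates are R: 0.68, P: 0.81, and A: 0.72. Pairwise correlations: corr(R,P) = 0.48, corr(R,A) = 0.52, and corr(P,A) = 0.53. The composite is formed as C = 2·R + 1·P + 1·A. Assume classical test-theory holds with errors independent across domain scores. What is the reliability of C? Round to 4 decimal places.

Var(C) = 2² + 1 + 1 + 2·[2·0.48 + 2·0.52 + 0.53] = 6 + 5.06 = 11.06.
Because errors are independent across components, Cov(Tᵢ,Tⱼ) = Cov(Xᵢ,Xⱼ); the off-diagonal part of the true-score variance is the same as above.
True-score variance = [2²·0.68 + 0.81 + 0.72] + 5.06 = 4.25 + 5.06 = 9.31.
Reliability = 9.31 / 11.06 = 0.8418.

0.8418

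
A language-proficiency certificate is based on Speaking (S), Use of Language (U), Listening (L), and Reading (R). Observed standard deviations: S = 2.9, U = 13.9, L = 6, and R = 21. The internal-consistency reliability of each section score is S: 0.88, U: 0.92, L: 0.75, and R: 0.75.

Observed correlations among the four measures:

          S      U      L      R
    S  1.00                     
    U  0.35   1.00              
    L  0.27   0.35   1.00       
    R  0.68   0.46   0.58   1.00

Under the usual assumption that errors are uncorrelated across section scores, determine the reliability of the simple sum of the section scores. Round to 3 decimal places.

Var(S+U+L+R) = 2.9² + 13.9² + 6² + 21² + 2·[2.9·13.9·0.35 + 2.9·6·0.27 + 2.9·21·0.68 + 13.9·6·0.35 + 13.9·21·0.46 + 6·21·0.58] = 678.62 + 593.525 = 1272.14.
Because errors are independent across components, Cov(Tᵢ,Tⱼ) = Cov(Xᵢ,Xⱼ); the off-diagonal part of the true-score variance is the same as above.
True-score variance = [2.9²·0.88 + 13.9²·0.92 + 6²·0.75 + 21²·0.75] + 593.525 = 542.904 + 593.525 = 1136.43.
Reliability = 1136.43 / 1272.14 = 0.893.

0.893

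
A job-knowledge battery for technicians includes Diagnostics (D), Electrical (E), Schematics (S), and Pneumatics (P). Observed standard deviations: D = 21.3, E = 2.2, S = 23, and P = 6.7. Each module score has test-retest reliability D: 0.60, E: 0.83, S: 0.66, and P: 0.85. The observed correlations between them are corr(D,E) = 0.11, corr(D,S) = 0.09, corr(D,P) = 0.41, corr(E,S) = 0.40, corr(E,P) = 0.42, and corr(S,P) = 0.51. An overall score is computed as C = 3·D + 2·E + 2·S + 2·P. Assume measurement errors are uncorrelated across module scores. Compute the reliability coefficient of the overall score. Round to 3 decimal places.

0.721

Var(C) = 3²·21.3² + 2²·2.2² + 2²·23² + 2²·6.7² + 2·[6·21.3·2.2·0.11 + 6·21.3·23·0.09 + 6·21.3·6.7·0.41 + 4·2.2·23·0.40 + 4·2.2·6.7·0.42 + 4·23·6.7·0.51] = 6398.13 + 2133.25 = 8531.38.
With uncorrelated errors the cross-covariances are all true-score covariance, so they carry over unchanged; only the diagonal terms shrink to ρᵢσᵢ².
True-score variance = [3²·21.3²·0.60 + 2²·2.2²·0.83 + 2²·23²·0.66 + 2²·6.7²·0.85] + 2133.25 = 4015.18 + 2133.25 = 6148.44.
Reliability = 6148.44 / 8531.38 = 0.721.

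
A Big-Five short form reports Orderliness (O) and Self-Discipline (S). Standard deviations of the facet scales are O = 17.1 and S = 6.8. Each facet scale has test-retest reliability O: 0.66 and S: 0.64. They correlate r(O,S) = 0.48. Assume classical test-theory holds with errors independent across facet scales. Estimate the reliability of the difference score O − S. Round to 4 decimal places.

0.4887

Var(O−S) = 17.1² + 6.8² − 2·17.1·6.8·0.48 = 338.65 − 111.629 = 227.021.
Under uncorrelated errors the observed covariances equal the true-score covariances, so only the own-variance terms attenuate.
True-score variance = [17.1²·0.66 + 6.8²·0.64] − 111.629 = 222.584 − 111.629 = 110.955.
Reliability = 110.955 / 227.021 = 0.4887.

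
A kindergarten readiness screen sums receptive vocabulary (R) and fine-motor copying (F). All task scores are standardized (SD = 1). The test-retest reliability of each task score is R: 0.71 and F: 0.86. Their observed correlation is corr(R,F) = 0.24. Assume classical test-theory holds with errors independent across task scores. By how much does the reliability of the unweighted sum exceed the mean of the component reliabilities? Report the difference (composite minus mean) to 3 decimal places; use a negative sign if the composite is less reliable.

Var(sum) = 2 + 0.48 = 2.48; true-score variance = 1.57 + 0.48 = 2.05; composite reliability = 0.8266.
Mean component reliability = 0.7850.
Difference = 0.8266 − 0.7850 = 0.042.

0.042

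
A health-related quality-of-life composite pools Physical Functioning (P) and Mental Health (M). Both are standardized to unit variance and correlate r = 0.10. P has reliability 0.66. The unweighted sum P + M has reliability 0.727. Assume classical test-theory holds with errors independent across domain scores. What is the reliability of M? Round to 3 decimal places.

Var(P+M) = 2 + 2·0.10 = 2.200.
True-score variance = ρ_P + ρ_M + 2·0.10, so 0.727 = (0.66 + ρ_M + 0.20) / 2.200.
ρ_M = 0.727·2.200 − 0.66 − 0.20 = 0.739.

0.739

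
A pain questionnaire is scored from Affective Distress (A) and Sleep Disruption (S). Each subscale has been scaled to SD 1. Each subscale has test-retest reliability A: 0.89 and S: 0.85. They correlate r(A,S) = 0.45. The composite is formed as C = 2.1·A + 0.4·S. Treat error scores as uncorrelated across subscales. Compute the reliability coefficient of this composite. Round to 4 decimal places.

0.9044

Var(C) = 2.1² + 0.4² + 2·[0.84·0.45] = 4.57 + 0.756 = 5.326.
Under uncorrelated errors the observed covariances equal the true-score covariances, so only the own-variance terms attenuate.
True-score variance = [2.1²·0.89 + 0.4²·0.85] + 0.756 = 4.0609 + 0.756 = 4.8169.
Reliability = 4.8169 / 5.326 = 0.9044.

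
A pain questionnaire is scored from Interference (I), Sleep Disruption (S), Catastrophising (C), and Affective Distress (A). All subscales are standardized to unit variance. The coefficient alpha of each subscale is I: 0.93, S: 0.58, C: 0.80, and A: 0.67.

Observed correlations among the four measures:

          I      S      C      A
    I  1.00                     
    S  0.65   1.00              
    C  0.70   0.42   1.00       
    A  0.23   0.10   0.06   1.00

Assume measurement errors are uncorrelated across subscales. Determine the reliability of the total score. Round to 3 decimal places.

Var(I+S+C+A) = 4 + 2·[0.65 + 0.70 + 0.23 + 0.42 + 0.10 + 0.06] = 4 + 4.32 = 8.32.
With uncorrelated errors the cross-covariances are all true-score covariance, so they carry over unchanged; only the diagonal terms shrink to ρᵢσᵢ².
True-score variance = [0.93 + 0.58 + 0.80 + 0.67] + 4.32 = 2.98 + 4.32 = 7.3.
Reliability = 7.3 / 8.32 = 0.877.

0.877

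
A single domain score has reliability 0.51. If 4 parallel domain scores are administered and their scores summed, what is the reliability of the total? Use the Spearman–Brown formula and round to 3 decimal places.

ρ_k = kρ / (1 + (k−1)ρ) = 4·0.51 / (1 + 3·0.51) = 2.040 / 2.530 = 0.806.

0.806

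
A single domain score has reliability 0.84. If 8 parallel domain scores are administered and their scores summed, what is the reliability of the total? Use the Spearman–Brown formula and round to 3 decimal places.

ρ_k = kρ / (1 + (k−1)ρ) = 8·0.84 / (1 + 7·0.84) = 6.720 / 6.880 = 0.977.

0.977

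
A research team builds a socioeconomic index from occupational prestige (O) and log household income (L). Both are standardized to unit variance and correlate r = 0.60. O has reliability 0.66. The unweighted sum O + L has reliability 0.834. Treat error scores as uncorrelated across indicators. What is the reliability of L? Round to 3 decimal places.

0.809

Var(O+L) = 2 + 2·0.60 = 3.200.
True-score variance = ρ_O + ρ_L + 2·0.60, so 0.834 = (0.66 + ρ_L + 1.20) / 3.200.
ρ_L = 0.834·3.200 − 0.66 − 1.20 = 0.809.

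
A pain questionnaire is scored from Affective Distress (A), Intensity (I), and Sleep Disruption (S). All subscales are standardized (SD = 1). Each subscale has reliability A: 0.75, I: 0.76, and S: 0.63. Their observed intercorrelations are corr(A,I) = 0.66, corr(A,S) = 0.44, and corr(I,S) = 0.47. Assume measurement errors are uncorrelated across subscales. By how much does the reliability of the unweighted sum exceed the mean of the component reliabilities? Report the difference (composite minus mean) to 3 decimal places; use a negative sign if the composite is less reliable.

Var(sum) = 3 + 3.14 = 6.14; true-score variance = 2.14 + 3.14 = 5.28; composite reliability = 0.8599.
Mean component reliability = 0.7133.
Difference = 0.8599 − 0.7133 = 0.147.

0.147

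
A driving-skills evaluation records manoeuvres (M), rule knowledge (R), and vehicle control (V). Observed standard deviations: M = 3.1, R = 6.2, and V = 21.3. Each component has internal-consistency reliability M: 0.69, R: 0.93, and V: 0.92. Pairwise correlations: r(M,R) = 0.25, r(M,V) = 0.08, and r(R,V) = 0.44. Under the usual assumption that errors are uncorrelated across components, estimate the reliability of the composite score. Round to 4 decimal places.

Var(M+R+V) = 3.1² + 6.2² + 21.3² + 2·[3.1·6.2·0.25 + 3.1·21.3·0.08 + 6.2·21.3·0.44] = 501.74 + 136.388 = 638.128.
With uncorrelated errors the cross-covariances are all true-score covariance, so they carry over unchanged; only the diagonal terms shrink to ρᵢσᵢ².
True-score variance = [3.1²·0.69 + 6.2²·0.93 + 21.3²·0.92] + 136.388 = 459.775 + 136.388 = 596.163.
Reliability = 596.163 / 638.128 = 0.9342.

0.9342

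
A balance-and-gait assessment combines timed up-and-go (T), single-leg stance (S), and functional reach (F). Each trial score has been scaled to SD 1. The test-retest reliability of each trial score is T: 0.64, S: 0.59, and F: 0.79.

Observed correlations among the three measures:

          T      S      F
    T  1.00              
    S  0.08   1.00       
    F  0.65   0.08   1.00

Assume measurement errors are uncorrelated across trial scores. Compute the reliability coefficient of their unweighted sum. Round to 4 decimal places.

Var(T+S+F) = 3 + 2·[0.08 + 0.65 + 0.08] = 3 + 1.62 = 4.62.
Under uncorrelated errors the observed covariances equal the true-score covariances, so only the own-variance terms attenuate.
True-score variance = [0.64 + 0.59 + 0.79] + 1.62 = 2.02 + 1.62 = 3.64.
Reliability = 3.64 / 4.62 = 0.7879.

0.7879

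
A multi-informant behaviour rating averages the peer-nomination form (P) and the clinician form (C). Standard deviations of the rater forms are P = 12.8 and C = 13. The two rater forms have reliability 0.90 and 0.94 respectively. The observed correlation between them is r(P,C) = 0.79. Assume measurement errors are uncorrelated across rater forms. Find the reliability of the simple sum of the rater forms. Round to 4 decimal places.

0.9555

Var(P+C) = 12.8² + 13² + 2·[12.8·13·0.79] = 332.84 + 262.912 = 595.752.
Under uncorrelated errors the observed covariances equal the true-score covariances, so only the own-variance terms attenuate.
True-score variance = [12.8²·0.90 + 13²·0.94] + 262.912 = 306.316 + 262.912 = 569.228.
Reliability = 569.228 / 595.752 = 0.9555.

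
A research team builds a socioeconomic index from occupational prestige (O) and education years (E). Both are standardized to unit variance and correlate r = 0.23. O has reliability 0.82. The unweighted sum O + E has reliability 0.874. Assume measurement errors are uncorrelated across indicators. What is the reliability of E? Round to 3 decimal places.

Var(O+E) = 2 + 2·0.23 = 2.460.
True-score variance = ρ_O + ρ_E + 2·0.23, so 0.874 = (0.82 + ρ_E + 0.46) / 2.460.
ρ_E = 0.874·2.460 − 0.82 − 0.46 = 0.870.

0.870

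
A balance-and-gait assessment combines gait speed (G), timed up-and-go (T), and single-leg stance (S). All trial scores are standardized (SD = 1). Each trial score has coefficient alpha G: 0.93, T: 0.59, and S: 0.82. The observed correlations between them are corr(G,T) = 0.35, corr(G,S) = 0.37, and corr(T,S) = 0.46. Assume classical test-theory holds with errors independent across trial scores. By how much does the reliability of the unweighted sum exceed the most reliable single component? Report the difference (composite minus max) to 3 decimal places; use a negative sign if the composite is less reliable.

Var(sum) = 3 + 2.36 = 5.36; true-score variance = 2.34 + 2.36 = 4.7; composite reliability = 0.8769.
Max component reliability = 0.9300.
Difference = 0.8769 − 0.9300 = -0.053.

-0.053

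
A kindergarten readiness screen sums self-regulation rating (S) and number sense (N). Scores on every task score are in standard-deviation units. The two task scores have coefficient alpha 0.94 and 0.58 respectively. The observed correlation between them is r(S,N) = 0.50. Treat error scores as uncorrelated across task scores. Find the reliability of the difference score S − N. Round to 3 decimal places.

0.520

Var(S−N) = 1 + 1 − 2·0.50 = 2 − 1 = 1.
With uncorrelated errors the cross-covariances are all true-score covariance, so they carry over unchanged; only the diagonal terms shrink to ρᵢσᵢ².
True-score variance = [0.94 + 0.58] − 1 = 1.52 − 1 = 0.52.
Reliability = 0.52 / 1 = 0.520.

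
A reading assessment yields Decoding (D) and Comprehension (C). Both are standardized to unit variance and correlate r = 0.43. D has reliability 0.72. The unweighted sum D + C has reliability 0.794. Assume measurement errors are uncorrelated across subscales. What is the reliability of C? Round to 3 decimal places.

Var(D+C) = 2 + 2·0.43 = 2.860.
True-score variance = ρ_D + ρ_C + 2·0.43, so 0.794 = (0.72 + ρ_C + 0.86) / 2.860.
ρ_C = 0.794·2.860 − 0.72 − 0.86 = 0.691.

0.691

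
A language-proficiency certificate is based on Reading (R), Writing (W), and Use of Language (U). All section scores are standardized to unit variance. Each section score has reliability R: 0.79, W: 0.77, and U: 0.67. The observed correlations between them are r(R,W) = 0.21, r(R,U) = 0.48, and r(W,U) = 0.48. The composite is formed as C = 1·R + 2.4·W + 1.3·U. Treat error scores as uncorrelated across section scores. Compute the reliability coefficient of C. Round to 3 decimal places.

Var(C) = 1 + 2.4² + 1.3² + 2·[2.4·0.21 + 1.3·0.48 + 3.12·0.48] = 8.45 + 5.2512 = 13.7012.
With uncorrelated errors the cross-covariances are all true-score covariance, so they carry over unchanged; only the diagonal terms shrink to ρᵢσᵢ².
True-score variance = [0.79 + 2.4²·0.77 + 1.3²·0.67] + 5.2512 = 6.3575 + 5.2512 = 11.6087.
Reliability = 11.6087 / 13.7012 = 0.847.

0.847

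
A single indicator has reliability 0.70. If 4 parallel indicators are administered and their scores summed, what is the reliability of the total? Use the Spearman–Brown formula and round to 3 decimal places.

ρ_k = kρ / (1 + (k−1)ρ) = 4·0.70 / (1 + 3·0.70) = 2.800 / 3.100 = 0.903.

0.903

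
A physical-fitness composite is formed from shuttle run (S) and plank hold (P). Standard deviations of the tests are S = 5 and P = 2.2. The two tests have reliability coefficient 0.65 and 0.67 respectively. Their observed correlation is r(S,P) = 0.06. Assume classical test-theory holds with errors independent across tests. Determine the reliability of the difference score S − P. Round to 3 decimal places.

0.637

Var(S−P) = 5² + 2.2² − 2·5·2.2·0.06 = 29.84 − 1.32 = 28.52.
Because errors are independent across components, Cov(Tᵢ,Tⱼ) = Cov(Xᵢ,Xⱼ); the off-diagonal part of the true-score variance is the same as above.
True-score variance = [5²·0.65 + 2.2²·0.67] − 1.32 = 19.4928 − 1.32 = 18.1728.
Reliability = 18.1728 / 28.52 = 0.637.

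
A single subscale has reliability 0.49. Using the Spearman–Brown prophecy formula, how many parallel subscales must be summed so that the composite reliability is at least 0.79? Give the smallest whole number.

4

k ≥ ρ*(1−ρ₁)/(ρ₁(1−ρ*)) = 0.79·0.51 / (0.49·0.21) = 3.915.
Smallest integer k = 4.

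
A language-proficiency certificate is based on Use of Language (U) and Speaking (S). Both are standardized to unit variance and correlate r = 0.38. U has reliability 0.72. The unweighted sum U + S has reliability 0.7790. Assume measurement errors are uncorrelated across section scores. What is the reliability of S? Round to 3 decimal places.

0.670

Var(U+S) = 2 + 2·0.38 = 2.760.
True-score variance = ρ_U + ρ_S + 2·0.38, so 0.7790 = (0.72 + ρ_S + 0.76) / 2.760.
ρ_S = 0.7790·2.760 − 0.72 − 0.76 = 0.670.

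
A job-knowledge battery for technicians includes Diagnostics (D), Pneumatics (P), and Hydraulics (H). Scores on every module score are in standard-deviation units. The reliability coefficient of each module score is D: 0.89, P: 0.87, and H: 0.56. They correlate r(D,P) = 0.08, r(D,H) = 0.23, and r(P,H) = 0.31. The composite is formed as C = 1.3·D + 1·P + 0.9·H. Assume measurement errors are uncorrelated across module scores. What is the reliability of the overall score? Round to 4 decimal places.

0.8601

Var(C) = 1.3² + 1 + 0.9² + 2·[1.3·0.08 + 1.17·0.23 + 0.9·0.31] = 3.5 + 1.3042 = 4.8042.
Because errors are independent across components, Cov(Tᵢ,Tⱼ) = Cov(Xᵢ,Xⱼ); the off-diagonal part of the true-score variance is the same as above.
True-score variance = [1.3²·0.89 + 0.87 + 0.9²·0.56] + 1.3042 = 2.8277 + 1.3042 = 4.1319.
Reliability = 4.1319 / 4.8042 = 0.8601.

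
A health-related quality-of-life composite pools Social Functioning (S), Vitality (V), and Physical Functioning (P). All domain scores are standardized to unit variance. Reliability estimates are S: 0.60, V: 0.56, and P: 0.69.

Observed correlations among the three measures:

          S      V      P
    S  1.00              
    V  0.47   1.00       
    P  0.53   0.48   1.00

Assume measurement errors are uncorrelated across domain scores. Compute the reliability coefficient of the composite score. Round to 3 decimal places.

0.807

Var(S+V+P) = 3 + 2·[0.47 + 0.53 + 0.48] = 3 + 2.96 = 5.96.
Because errors are independent across components, Cov(Tᵢ,Tⱼ) = Cov(Xᵢ,Xⱼ); the off-diagonal part of the true-score variance is the same as above.
True-score variance = [0.60 + 0.56 + 0.69] + 2.96 = 1.85 + 2.96 = 4.81.
Reliability = 4.81 / 5.96 = 0.807.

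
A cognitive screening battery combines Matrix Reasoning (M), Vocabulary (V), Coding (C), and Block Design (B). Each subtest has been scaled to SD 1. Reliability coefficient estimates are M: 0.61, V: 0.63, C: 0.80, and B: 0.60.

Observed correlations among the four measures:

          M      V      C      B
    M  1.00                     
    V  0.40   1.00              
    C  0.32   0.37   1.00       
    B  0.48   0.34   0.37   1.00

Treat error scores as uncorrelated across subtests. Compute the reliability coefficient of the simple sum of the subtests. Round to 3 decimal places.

Var(M+V+C+B) = 4 + 2·[0.40 + 0.32 + 0.48 + 0.37 + 0.34 + 0.37] = 4 + 4.56 = 8.56.
Because errors are independent across components, Cov(Tᵢ,Tⱼ) = Cov(Xᵢ,Xⱼ); the off-diagonal part of the true-score variance is the same as above.
True-score variance = [0.61 + 0.63 + 0.80 + 0.60] + 4.56 = 2.64 + 4.56 = 7.2.
Reliability = 7.2 / 8.56 = 0.841.

0.841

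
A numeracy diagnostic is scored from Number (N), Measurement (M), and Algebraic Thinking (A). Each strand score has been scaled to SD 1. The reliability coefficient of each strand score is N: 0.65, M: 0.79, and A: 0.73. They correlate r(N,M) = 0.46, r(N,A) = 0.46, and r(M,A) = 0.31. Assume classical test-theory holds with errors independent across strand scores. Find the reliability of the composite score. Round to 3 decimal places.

0.848

Var(N+M+A) = 3 + 2·[0.46 + 0.46 + 0.31] = 3 + 2.46 = 5.46.
With uncorrelated errors the cross-covariances are all true-score covariance, so they carry over unchanged; only the diagonal terms shrink to ρᵢσᵢ².
True-score variance = [0.65 + 0.79 + 0.73] + 2.46 = 2.17 + 2.46 = 4.63.
Reliability = 4.63 / 5.46 = 0.848.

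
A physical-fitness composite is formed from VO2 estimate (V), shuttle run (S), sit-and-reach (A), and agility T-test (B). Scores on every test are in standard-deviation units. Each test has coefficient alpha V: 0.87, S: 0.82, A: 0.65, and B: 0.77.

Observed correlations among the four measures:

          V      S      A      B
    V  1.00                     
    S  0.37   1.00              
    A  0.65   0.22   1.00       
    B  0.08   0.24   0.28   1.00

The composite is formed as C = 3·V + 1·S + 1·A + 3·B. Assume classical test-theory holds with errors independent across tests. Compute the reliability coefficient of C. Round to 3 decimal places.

Var(C) = 3² + 1 + 1 + 3² + 2·[3·0.37 + 3·0.65 + 9·0.08 + 0.22 + 3·0.24 + 3·0.28] = 20 + 11.12 = 31.12.
With uncorrelated errors the cross-covariances are all true-score covariance, so they carry over unchanged; only the diagonal terms shrink to ρᵢσᵢ².
True-score variance = [3²·0.87 + 0.82 + 0.65 + 3²·0.77] + 11.12 = 16.23 + 11.12 = 27.35.
Reliability = 27.35 / 31.12 = 0.879.

0.879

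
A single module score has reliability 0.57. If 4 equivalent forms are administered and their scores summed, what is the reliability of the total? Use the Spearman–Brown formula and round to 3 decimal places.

0.841

ρ_k = kρ / (1 + (k−1)ρ) = 4·0.57 / (1 + 3·0.57) = 2.280 / 2.710 = 0.841.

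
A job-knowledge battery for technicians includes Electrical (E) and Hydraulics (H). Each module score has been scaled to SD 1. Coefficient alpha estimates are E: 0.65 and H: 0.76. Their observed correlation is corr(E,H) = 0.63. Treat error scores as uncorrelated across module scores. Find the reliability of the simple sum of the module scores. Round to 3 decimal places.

0.819

Var(E+H) = 2 + 2·[0.63] = 2 + 1.26 = 3.26.
With uncorrelated errors the cross-covariances are all true-score covariance, so they carry over unchanged; only the diagonal terms shrink to ρᵢσᵢ².
True-score variance = [0.65 + 0.76] + 1.26 = 1.41 + 1.26 = 2.67.
Reliability = 2.67 / 3.26 = 0.819.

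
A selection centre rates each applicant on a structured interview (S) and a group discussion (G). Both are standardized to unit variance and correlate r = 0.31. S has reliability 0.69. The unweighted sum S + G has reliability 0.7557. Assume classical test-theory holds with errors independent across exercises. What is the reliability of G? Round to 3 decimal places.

0.670

Var(S+G) = 2 + 2·0.31 = 2.620.
True-score variance = ρ_S + ρ_G + 2·0.31, so 0.7557 = (0.69 + ρ_G + 0.62) / 2.620.
ρ_G = 0.7557·2.620 − 0.69 − 0.62 = 0.670.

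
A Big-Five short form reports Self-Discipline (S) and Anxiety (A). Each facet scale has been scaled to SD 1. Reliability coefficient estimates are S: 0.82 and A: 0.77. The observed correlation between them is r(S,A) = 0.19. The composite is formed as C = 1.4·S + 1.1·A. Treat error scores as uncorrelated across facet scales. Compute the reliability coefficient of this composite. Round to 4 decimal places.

0.8319

Var(C) = 1.4² + 1.1² + 2·[1.54·0.19] = 3.17 + 0.5852 = 3.7552.
Under uncorrelated errors the observed covariances equal the true-score covariances, so only the own-variance terms attenuate.
True-score variance = [1.4²·0.82 + 1.1²·0.77] + 0.5852 = 2.5389 + 0.5852 = 3.1241.
Reliability = 3.1241 / 3.7552 = 0.8319.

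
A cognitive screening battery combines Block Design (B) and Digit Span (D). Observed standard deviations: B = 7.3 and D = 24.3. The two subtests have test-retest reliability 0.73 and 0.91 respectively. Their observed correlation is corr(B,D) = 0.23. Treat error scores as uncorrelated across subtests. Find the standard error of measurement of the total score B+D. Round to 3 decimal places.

8.218

Var(total) = 643.78 + 81.5994 = 725.379.
True-score variance = 576.248 + 81.5994 = 657.847, so reliability = 0.9069.
Error variance = 725.379 − 657.847 = 67.5324; SEM = √67.5324 = 8.218.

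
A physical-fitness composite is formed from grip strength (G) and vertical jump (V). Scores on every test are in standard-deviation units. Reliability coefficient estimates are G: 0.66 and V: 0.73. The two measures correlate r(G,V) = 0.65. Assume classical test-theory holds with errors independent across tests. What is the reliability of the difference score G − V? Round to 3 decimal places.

Var(G−V) = 1 + 1 − 2·0.65 = 2 − 1.3 = 0.7.
With uncorrelated errors the cross-covariances are all true-score covariance, so they carry over unchanged; only the diagonal terms shrink to ρᵢσᵢ².
True-score variance = [0.66 + 0.73] − 1.3 = 1.39 − 1.3 = 0.09.
Reliability = 0.09 / 0.7 = 0.129.

0.129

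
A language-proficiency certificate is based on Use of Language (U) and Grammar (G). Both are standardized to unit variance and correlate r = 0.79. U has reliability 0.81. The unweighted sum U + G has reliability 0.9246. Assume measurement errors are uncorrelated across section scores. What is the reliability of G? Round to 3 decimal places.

0.920

Var(U+G) = 2 + 2·0.79 = 3.580.
True-score variance = ρ_U + ρ_G + 2·0.79, so 0.9246 = (0.81 + ρ_G + 1.58) / 3.580.
ρ_G = 0.9246·3.580 − 0.81 − 1.58 = 0.920.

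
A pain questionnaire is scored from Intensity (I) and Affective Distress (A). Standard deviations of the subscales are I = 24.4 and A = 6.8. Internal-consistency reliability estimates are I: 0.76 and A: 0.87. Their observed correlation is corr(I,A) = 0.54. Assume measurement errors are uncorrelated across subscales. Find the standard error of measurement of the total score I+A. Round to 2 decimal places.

12.20

Var(total) = 641.6 + 179.194 = 820.794.
True-score variance = 492.702 + 179.194 = 671.896, so reliability = 0.8186.
Error variance = 820.794 − 671.896 = 148.898; SEM = √148.898 = 12.20.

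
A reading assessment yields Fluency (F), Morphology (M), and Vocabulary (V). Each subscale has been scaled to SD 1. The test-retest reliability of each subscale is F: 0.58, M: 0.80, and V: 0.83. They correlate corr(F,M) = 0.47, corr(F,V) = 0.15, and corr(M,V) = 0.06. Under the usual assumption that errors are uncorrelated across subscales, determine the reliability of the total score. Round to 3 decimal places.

0.819

Var(F+M+V) = 3 + 2·[0.47 + 0.15 + 0.06] = 3 + 1.36 = 4.36.
Because errors are independent across components, Cov(Tᵢ,Tⱼ) = Cov(Xᵢ,Xⱼ); the off-diagonal part of the true-score variance is the same as above.
True-score variance = [0.58 + 0.80 + 0.83] + 1.36 = 2.21 + 1.36 = 3.57.
Reliability = 3.57 / 4.36 = 0.819.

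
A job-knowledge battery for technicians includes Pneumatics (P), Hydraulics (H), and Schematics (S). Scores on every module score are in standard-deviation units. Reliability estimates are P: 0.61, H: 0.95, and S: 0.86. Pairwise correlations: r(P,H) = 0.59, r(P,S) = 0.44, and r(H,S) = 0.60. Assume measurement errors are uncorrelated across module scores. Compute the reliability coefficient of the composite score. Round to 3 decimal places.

0.907

Var(P+H+S) = 3 + 2·[0.59 + 0.44 + 0.60] = 3 + 3.26 = 6.26.
Because errors are independent across components, Cov(Tᵢ,Tⱼ) = Cov(Xᵢ,Xⱼ); the off-diagonal part of the true-score variance is the same as above.
True-score variance = [0.61 + 0.95 + 0.86] + 3.26 = 2.42 + 3.26 = 5.68.
Reliability = 5.68 / 6.26 = 0.907.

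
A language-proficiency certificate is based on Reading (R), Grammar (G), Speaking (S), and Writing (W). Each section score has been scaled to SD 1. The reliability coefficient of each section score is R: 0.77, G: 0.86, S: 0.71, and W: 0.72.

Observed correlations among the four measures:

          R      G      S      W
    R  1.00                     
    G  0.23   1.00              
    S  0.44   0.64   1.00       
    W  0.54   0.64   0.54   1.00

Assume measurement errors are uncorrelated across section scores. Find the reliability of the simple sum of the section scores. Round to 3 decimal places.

Var(R+G+S+W) = 4 + 2·[0.23 + 0.44 + 0.54 + 0.64 + 0.64 + 0.54] = 4 + 6.06 = 10.06.
With uncorrelated errors the cross-covariances are all true-score covariance, so they carry over unchanged; only the diagonal terms shrink to ρᵢσᵢ².
True-score variance = [0.77 + 0.86 + 0.71 + 0.72] + 6.06 = 3.06 + 6.06 = 9.12.
Reliability = 9.12 / 10.06 = 0.907.

0.907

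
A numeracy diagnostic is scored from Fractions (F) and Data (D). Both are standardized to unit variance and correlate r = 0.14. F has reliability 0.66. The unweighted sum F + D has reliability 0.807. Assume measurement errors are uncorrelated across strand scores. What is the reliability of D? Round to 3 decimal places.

0.900

Var(F+D) = 2 + 2·0.14 = 2.280.
True-score variance = ρ_F + ρ_D + 2·0.14, so 0.807 = (0.66 + ρ_D + 0.28) / 2.280.
ρ_D = 0.807·2.280 − 0.66 − 0.28 = 0.900.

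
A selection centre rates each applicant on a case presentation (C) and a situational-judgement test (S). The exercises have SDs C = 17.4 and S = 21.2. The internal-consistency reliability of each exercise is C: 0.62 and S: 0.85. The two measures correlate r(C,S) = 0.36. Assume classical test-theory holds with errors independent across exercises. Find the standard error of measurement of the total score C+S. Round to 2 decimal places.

Var(total) = 752.2 + 265.594 = 1017.79.
True-score variance = 569.735 + 265.594 = 835.329, so reliability = 0.8207.
Error variance = 1017.79 − 835.329 = 182.465; SEM = √182.465 = 13.51.

13.51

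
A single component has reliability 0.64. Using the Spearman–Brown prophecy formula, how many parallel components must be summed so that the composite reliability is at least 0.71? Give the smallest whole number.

k ≥ ρ*(1−ρ₁)/(ρ₁(1−ρ*)) = 0.71·0.36 / (0.64·0.29) = 1.377.
Smallest integer k = 2.

2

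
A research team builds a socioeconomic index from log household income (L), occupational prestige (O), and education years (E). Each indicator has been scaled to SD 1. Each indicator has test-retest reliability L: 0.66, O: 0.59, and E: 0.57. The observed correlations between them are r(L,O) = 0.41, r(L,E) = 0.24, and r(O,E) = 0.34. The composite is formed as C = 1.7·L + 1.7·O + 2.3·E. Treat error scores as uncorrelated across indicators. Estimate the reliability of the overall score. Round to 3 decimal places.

Var(C) = 1.7² + 1.7² + 2.3² + 2·[2.89·0.41 + 3.91·0.24 + 3.91·0.34] = 11.07 + 6.9054 = 17.9754.
With uncorrelated errors the cross-covariances are all true-score covariance, so they carry over unchanged; only the diagonal terms shrink to ρᵢσᵢ².
True-score variance = [1.7²·0.66 + 1.7²·0.59 + 2.3²·0.57] + 6.9054 = 6.6278 + 6.9054 = 13.5332.
Reliability = 13.5332 / 17.9754 = 0.753.

0.753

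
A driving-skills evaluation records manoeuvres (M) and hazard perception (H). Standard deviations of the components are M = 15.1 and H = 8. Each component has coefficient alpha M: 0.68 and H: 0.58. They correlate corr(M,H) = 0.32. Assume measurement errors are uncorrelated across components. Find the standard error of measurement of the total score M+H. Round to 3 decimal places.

9.992

Var(total) = 292.01 + 77.312 = 369.322.
True-score variance = 192.167 + 77.312 = 269.479, so reliability = 0.7297.
Error variance = 369.322 − 269.479 = 99.8432; SEM = √99.8432 = 9.992.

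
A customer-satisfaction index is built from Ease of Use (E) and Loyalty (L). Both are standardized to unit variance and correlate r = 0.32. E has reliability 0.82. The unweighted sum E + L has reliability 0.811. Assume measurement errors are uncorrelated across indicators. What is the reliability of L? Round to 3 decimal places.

Var(E+L) = 2 + 2·0.32 = 2.640.
True-score variance = ρ_E + ρ_L + 2·0.32, so 0.811 = (0.82 + ρ_L + 0.64) / 2.640.
ρ_L = 0.811·2.640 − 0.82 − 0.64 = 0.681.

0.681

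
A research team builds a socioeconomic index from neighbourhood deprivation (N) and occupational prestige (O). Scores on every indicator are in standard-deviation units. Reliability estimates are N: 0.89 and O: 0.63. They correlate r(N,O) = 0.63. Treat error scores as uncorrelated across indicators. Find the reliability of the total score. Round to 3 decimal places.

Var(N+O) = 2 + 2·[0.63] = 2 + 1.26 = 3.26.
With uncorrelated errors the cross-covariances are all true-score covariance, so they carry over unchanged; only the diagonal terms shrink to ρᵢσᵢ².
True-score variance = [0.89 + 0.63] + 1.26 = 1.52 + 1.26 = 2.78.
Reliability = 2.78 / 3.26 = 0.853.

0.853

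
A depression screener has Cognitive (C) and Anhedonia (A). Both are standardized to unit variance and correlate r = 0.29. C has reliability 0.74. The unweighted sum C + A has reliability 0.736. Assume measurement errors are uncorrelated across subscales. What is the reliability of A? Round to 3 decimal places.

Var(C+A) = 2 + 2·0.29 = 2.580.
True-score variance = ρ_C + ρ_A + 2·0.29, so 0.736 = (0.74 + ρ_A + 0.58) / 2.580.
ρ_A = 0.736·2.580 − 0.74 − 0.58 = 0.579.

0.579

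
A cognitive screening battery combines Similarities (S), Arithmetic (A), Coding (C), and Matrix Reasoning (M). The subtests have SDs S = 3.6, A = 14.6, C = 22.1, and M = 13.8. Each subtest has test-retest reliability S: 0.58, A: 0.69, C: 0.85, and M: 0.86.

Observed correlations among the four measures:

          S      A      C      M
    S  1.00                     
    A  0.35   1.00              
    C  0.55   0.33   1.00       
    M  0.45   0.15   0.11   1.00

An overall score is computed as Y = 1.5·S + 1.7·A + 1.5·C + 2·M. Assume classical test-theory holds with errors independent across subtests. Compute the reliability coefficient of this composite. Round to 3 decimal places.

Var(Y) = 1.5²·3.6² + 1.7²·14.6² + 1.5²·22.1² + 2²·13.8² + 2·[2.55·3.6·14.6·0.35 + 2.25·3.6·22.1·0.55 + 3·3.6·13.8·0.45 + 2.55·14.6·22.1·0.33 + 3.4·14.6·13.8·0.15 + 3·22.1·13.8·0.11] = 2505.87 + 1374.7 = 3880.57.
With uncorrelated errors the cross-covariances are all true-score covariance, so they carry over unchanged; only the diagonal terms shrink to ρᵢσᵢ².
True-score variance = [1.5²·3.6²·0.58 + 1.7²·14.6²·0.69 + 1.5²·22.1²·0.85 + 2²·13.8²·0.86] + 1374.7 = 2031.17 + 1374.7 = 3405.87.
Reliability = 3405.87 / 3880.57 = 0.878.

0.878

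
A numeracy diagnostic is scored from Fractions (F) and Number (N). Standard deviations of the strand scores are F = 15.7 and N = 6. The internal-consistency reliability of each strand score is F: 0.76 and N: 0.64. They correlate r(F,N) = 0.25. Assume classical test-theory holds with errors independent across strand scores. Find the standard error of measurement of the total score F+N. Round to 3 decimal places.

Var(total) = 282.49 + 47.1 = 329.59.
True-score variance = 210.372 + 47.1 = 257.472, so reliability = 0.7812.
Error variance = 329.59 − 257.472 = 72.1176; SEM = √72.1176 = 8.492.

8.492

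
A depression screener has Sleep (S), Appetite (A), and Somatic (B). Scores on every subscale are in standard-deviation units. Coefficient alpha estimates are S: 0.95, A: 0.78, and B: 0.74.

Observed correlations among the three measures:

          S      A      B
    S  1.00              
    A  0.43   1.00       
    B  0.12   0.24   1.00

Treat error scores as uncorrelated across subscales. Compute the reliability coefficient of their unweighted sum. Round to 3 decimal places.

Var(S+A+B) = 3 + 2·[0.43 + 0.12 + 0.24] = 3 + 1.58 = 4.58.
With uncorrelated errors the cross-covariances are all true-score covariance, so they carry over unchanged; only the diagonal terms shrink to ρᵢσᵢ².
True-score variance = [0.95 + 0.78 + 0.74] + 1.58 = 2.47 + 1.58 = 4.05.
Reliability = 4.05 / 4.58 = 0.884.

0.884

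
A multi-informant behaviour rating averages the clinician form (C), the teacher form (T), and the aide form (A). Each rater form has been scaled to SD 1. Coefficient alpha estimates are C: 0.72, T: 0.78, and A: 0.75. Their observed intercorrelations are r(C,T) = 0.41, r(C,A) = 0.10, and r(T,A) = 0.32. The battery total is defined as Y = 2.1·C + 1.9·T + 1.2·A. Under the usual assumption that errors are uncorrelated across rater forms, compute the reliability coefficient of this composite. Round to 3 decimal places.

Var(Y) = 2.1² + 1.9² + 1.2² + 2·[3.99·0.41 + 2.52·0.10 + 2.28·0.32] = 9.46 + 5.235 = 14.695.
With uncorrelated errors the cross-covariances are all true-score covariance, so they carry over unchanged; only the diagonal terms shrink to ρᵢσᵢ².
True-score variance = [2.1²·0.72 + 1.9²·0.78 + 1.2²·0.75] + 5.235 = 7.071 + 5.235 = 12.306.
Reliability = 12.306 / 14.695 = 0.837.

0.837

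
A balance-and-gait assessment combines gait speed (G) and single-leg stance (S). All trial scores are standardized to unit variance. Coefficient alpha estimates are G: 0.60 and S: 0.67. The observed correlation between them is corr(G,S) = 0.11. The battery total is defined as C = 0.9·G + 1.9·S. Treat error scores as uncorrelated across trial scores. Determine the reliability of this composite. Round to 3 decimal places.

Var(C) = 0.9² + 1.9² + 2·[1.71·0.11] = 4.42 + 0.3762 = 4.7962.
With uncorrelated errors the cross-covariances are all true-score covariance, so they carry over unchanged; only the diagonal terms shrink to ρᵢσᵢ².
True-score variance = [0.9²·0.60 + 1.9²·0.67] + 0.3762 = 2.9047 + 0.3762 = 3.2809.
Reliability = 3.2809 / 4.7962 = 0.684.

0.684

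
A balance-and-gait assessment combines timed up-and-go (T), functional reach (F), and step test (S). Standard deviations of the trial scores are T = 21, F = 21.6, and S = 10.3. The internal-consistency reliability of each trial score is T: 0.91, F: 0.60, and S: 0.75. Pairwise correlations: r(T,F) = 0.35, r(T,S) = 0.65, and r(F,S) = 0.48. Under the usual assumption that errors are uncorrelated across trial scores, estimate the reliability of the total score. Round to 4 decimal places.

Var(T+F+S) = 21² + 21.6² + 10.3² + 2·[21·21.6·0.35 + 21·10.3·0.65 + 21.6·10.3·0.48] = 1013.65 + 812.291 = 1825.94.
With uncorrelated errors the cross-covariances are all true-score covariance, so they carry over unchanged; only the diagonal terms shrink to ρᵢσᵢ².
True-score variance = [21²·0.91 + 21.6²·0.60 + 10.3²·0.75] + 812.291 = 760.814 + 812.291 = 1573.1.
Reliability = 1573.1 / 1825.94 = 0.8615.

0.8615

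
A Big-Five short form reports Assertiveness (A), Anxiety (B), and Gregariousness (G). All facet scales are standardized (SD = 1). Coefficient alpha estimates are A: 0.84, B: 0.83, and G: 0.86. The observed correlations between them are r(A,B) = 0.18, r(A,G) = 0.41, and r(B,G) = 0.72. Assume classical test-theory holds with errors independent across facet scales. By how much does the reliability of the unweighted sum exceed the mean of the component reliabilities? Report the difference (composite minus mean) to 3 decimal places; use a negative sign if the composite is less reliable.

0.073

Var(sum) = 3 + 2.62 = 5.62; true-score variance = 2.53 + 2.62 = 5.15; composite reliability = 0.9164.
Mean component reliability = 0.8433.
Difference = 0.9164 − 0.8433 = 0.073.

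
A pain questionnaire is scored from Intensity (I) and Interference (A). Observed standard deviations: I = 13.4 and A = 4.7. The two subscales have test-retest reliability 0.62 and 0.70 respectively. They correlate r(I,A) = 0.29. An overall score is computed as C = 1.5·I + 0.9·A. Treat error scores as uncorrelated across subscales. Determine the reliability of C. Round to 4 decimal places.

0.6628

Var(C) = 1.5²·13.4² + 0.9²·4.7² + 2·[1.35·13.4·4.7·0.29] = 421.903 + 49.3133 = 471.216.
With uncorrelated errors the cross-covariances are all true-score covariance, so they carry over unchanged; only the diagonal terms shrink to ρᵢσᵢ².
True-score variance = [1.5²·13.4²·0.62 + 0.9²·4.7²·0.70] + 49.3133 = 263.011 + 49.3133 = 312.325.
Reliability = 312.325 / 471.216 = 0.6628.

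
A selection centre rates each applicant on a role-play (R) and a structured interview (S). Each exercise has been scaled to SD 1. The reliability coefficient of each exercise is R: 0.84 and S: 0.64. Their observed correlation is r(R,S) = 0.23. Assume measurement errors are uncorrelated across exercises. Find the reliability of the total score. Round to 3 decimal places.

0.789

Var(R+S) = 2 + 2·[0.23] = 2 + 0.46 = 2.46.
Under uncorrelated errors the observed covariances equal the true-score covariances, so only the own-variance terms attenuate.
True-score variance = [0.84 + 0.64] + 0.46 = 1.48 + 0.46 = 1.94.
Reliability = 1.94 / 2.46 = 0.789.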